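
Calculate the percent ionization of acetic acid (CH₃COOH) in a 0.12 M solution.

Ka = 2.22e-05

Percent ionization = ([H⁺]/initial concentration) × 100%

Using Ka equilibrium: x² + Ka×x - Ka×C = 0. Solving: [H⁺] = 1.6211e-03. Percent = (1.6211e-03/0.12) × 100

Percent ionization = 1.35%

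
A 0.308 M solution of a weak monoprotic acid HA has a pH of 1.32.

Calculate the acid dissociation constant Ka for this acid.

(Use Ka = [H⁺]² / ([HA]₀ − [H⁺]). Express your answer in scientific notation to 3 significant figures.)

[H⁺] = 10^(−pH) = 10^(−1.32) = 4.786e-02 M. For HA ⇌ H⁺ + A⁻, Ka = [H⁺][A⁻]/[HA] = [H⁺]² / ([HA]₀ − [H⁺]) = (4.786e-02)² / (0.308 − 4.786e-02) = 8.81e-03.

K_a = 8.81e-03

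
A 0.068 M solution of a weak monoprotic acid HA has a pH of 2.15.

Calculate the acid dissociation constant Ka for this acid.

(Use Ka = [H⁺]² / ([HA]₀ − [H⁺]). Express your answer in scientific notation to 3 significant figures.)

[H⁺] = 10^(−pH) = 10^(−2.15) = 7.079e-03 M. For HA ⇌ H⁺ + A⁻, Ka = [H⁺][A⁻]/[HA] = [H⁺]² / ([HA]₀ − [H⁺]) = (7.079e-03)² / (0.068 − 7.079e-03) = 8.23e-04.

K_a = 8.23e-04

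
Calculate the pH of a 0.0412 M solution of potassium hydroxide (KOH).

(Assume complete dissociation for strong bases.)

[OH⁻] = 0.0412 M for strong base. pOH = -log[OH⁻] = 1.39, pH = 14 - pOH

pH = 12.61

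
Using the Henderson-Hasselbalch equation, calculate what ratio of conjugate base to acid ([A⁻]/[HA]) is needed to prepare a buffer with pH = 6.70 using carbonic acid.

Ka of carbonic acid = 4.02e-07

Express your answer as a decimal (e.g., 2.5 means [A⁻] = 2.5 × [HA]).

pKa = -log(4.02e-07) = 6.3958. pH = pKa + log([A⁻]/[HA]), so log([A⁻]/[HA]) = pH − pKa = 6.70 − 6.3958 = 0.3042. [A⁻]/[HA] = 10^(0.3042) = 2.01

[A⁻]/[HA] = 2.01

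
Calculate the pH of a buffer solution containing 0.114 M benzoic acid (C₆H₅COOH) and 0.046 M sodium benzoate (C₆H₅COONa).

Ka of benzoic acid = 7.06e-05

pKa = -log(7.06e-05) = 4.15. pH = pKa + log([A⁻]/[HA]) = 4.15 + log(0.046/0.114)

pH = 3.76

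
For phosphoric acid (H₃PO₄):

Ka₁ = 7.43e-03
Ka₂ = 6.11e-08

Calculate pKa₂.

pKa₂ = -log(Ka₂) = -log(6.11e-08) = 7.21.

pK_{a2} = 7.21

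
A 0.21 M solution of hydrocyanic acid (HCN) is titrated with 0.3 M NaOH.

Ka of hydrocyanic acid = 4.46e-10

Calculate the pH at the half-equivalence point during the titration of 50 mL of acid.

At half-equivalence [HA] = [A⁻], so Henderson-Hasselbalch gives pH = pKa = -log(4.46e-10) = 9.35.

pH = pKa = 9.35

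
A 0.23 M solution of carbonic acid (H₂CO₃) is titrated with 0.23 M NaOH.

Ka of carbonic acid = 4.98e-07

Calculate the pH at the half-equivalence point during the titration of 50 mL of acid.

At half-equivalence [HA] = [A⁻], so Henderson-Hasselbalch gives pH = pKa = -log(4.98e-07) = 6.30.

pH = pKa = 6.30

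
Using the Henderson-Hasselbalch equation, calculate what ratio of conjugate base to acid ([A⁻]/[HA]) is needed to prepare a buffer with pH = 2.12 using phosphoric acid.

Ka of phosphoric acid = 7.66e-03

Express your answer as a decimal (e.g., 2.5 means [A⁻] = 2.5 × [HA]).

pKa = -log(7.66e-03) = 2.1158. pH = pKa + log([A⁻]/[HA]), so log([A⁻]/[HA]) = pH − pKa = 2.12 − 2.1158 = 0.0042. [A⁻]/[HA] = 10^(0.0042) = 1.01

[A⁻]/[HA] = 1.01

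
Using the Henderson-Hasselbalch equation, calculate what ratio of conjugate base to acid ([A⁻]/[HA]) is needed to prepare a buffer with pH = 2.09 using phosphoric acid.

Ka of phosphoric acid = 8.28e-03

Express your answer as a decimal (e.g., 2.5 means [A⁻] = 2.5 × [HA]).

pKa = -log(8.28e-03) = 2.0820. pH = pKa + log([A⁻]/[HA]), so log([A⁻]/[HA]) = pH − pKa = 2.09 − 2.0820 = 0.0080. [A⁻]/[HA] = 10^(0.0080) = 1.02

[A⁻]/[HA] = 1.02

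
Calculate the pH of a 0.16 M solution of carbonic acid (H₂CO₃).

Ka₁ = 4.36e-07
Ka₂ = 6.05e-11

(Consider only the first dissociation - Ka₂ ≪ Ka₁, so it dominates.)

First dissociation dominates. From Ka₁ = [H⁺][HA⁻]/[H₂A], x² + Ka₁·x − Ka₁·C = 0 with C = 0.16 M and Ka₁ = 4.36e-07. Solving: [H⁺] = (−Ka₁ + √(Ka₁² + 4·Ka₁·C)) / 2 = 2.6390e-04 M. pH = -log(2.6390e-04) = 3.58.

pH = 3.58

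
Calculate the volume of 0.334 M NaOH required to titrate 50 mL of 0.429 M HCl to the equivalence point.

At equivalence: moles acid = moles base. moles HCl = 0.429 × 50/1000 = 0.02145 mol. V_base = moles / 0.334 × 1000 = 64.2 mL.

V_{base} = 64.2 mL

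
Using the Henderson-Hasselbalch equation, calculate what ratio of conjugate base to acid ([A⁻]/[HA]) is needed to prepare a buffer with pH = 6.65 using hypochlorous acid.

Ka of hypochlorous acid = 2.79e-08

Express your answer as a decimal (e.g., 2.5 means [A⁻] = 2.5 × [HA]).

pKa = -log(2.79e-08) = 7.5544. pH = pKa + log([A⁻]/[HA]), so log([A⁻]/[HA]) = pH − pKa = 6.65 − 7.5544 = -0.9044. [A⁻]/[HA] = 10^(-0.9044) = 0.125

[A⁻]/[HA] = 0.125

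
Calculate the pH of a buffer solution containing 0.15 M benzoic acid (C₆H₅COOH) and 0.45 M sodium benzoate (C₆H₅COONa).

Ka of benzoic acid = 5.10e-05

pKa = -log(5.10e-05) = 4.29. pH = pKa + log([A⁻]/[HA]) = 4.29 + log(0.45/0.15)

pH = 4.77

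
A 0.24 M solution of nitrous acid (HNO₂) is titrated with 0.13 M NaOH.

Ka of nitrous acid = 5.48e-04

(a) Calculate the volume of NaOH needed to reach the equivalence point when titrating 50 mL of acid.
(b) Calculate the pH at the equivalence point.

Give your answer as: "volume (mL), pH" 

moles acid = 0.24 × 50/1000 = 0.012 mol; V_base = moles/0.13 × 1000 = 92.3 mL. At equivalence only the conjugate base is present: [A⁻] = 0.012/0.142 = 8.4324e-02 M. Kb = Kw/Ka = 1.82e-11; [OH⁻] = √(Kb × [A⁻]) = 1.2405e-06; pOH = 5.91; pH = 14 - pOH = 8.09.

V = 92.3 mL, pH = 8.09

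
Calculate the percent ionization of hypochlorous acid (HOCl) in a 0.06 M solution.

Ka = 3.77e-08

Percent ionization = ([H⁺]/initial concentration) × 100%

Using Ka equilibrium: x² + Ka×x - Ka×C = 0. Solving: [H⁺] = 4.7542e-05. Percent = (4.7542e-05/0.06) × 100

Percent ionization = 0.0792%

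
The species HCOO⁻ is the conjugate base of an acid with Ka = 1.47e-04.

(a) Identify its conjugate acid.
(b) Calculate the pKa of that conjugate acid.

(a) The conjugate acid is formed by adding one H⁺ to HCOO⁻, giving HCOOH. (b) pKa = -log(Ka) = -log(1.47e-04) = 3.83.

Conjugate acid: HCOOH; pK_a = 3.83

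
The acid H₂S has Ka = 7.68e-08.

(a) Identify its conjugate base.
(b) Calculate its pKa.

(a) The conjugate base is formed by removing one H⁺ from H₂S, giving HS⁻. (b) pKa = -log(Ka) = -log(7.68e-08) = 7.11.

Conjugate base: HS⁻; pK_a = 7.11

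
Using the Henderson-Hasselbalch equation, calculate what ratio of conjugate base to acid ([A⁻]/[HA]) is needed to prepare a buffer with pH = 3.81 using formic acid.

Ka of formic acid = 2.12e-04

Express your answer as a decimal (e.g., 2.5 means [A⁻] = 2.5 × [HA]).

pKa = -log(2.12e-04) = 3.6737. pH = pKa + log([A⁻]/[HA]), so log([A⁻]/[HA]) = pH − pKa = 3.81 − 3.6737 = 0.1363. [A⁻]/[HA] = 10^(0.1363) = 1.37

[A⁻]/[HA] = 1.37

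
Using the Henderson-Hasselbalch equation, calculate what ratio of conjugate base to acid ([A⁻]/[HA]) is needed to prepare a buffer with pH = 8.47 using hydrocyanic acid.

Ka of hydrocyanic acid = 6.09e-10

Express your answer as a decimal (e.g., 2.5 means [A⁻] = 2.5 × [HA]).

pKa = -log(6.09e-10) = 9.2154. pH = pKa + log([A⁻]/[HA]), so log([A⁻]/[HA]) = pH − pKa = 8.47 − 9.2154 = -0.7454. [A⁻]/[HA] = 10^(-0.7454) = 0.180

[A⁻]/[HA] = 0.180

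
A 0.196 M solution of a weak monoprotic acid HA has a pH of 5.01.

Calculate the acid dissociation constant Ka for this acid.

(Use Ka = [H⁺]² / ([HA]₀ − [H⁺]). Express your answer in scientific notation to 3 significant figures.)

[H⁺] = 10^(−pH) = 10^(−5.01) = 9.772e-06 M. For HA ⇌ H⁺ + A⁻, Ka = [H⁺][A⁻]/[HA] = [H⁺]² / ([HA]₀ − [H⁺]) = (9.772e-06)² / (0.196 − 9.772e-06) = 4.87e-10.

K_a = 4.87e-10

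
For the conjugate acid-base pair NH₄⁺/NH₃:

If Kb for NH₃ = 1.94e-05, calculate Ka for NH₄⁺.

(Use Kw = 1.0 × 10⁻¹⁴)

For a conjugate pair Ka × Kb = Kw, so Ka = Kw/Kb = 1.0 × 10⁻¹⁴ / 1.94e-05 = 5.15e-10.

K_a = 5.15e-10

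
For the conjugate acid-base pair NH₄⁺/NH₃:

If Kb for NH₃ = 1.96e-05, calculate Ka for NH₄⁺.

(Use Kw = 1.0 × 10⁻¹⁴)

For a conjugate pair Ka × Kb = Kw, so Ka = Kw/Kb = 1.0 × 10⁻¹⁴ / 1.96e-05 = 5.10e-10.

K_a = 5.10e-10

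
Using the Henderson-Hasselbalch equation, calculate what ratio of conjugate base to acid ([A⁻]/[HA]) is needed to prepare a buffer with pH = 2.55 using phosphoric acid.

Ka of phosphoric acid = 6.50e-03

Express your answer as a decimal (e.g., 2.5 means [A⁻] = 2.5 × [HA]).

pKa = -log(6.50e-03) = 2.1871. pH = pKa + log([A⁻]/[HA]), so log([A⁻]/[HA]) = pH − pKa = 2.55 − 2.1871 = 0.3629. [A⁻]/[HA] = 10^(0.3629) = 2.31

[A⁻]/[HA] = 2.31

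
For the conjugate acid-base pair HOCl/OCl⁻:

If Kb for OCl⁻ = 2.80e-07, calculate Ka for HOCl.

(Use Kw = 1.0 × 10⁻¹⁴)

For a conjugate pair Ka × Kb = Kw, so Ka = Kw/Kb = 1.0 × 10⁻¹⁴ / 2.80e-07 = 3.57e-08.

K_a = 3.57e-08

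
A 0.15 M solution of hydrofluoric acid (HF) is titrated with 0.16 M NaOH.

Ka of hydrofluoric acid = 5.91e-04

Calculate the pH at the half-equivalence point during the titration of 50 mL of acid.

At half-equivalence [HA] = [A⁻], so Henderson-Hasselbalch gives pH = pKa = -log(5.91e-04) = 3.23.

pH = pKa = 3.23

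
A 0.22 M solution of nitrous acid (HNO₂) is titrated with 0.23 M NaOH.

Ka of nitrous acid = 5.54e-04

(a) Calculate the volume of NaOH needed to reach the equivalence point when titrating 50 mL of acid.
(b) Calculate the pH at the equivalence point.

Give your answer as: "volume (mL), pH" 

moles acid = 0.22 × 50/1000 = 0.011 mol; V_base = moles/0.23 × 1000 = 47.8 mL. At equivalence only the conjugate base is present: [A⁻] = 0.011/0.098 = 1.1244e-01 M. Kb = Kw/Ka = 1.81e-11; [OH⁻] = √(Kb × [A⁻]) = 1.4247e-06; pOH = 5.85; pH = 14 - pOH = 8.15.

V = 47.8 mL, pH = 8.15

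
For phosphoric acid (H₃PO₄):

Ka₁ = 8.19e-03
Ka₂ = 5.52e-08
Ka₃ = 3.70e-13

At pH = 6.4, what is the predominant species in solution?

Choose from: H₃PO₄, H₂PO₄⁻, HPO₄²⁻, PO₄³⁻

pKa₁ = 2.09, pKa₂ = 7.26, pKa₃ = 12.43. For a polyprotic acid the predominant species crosses at each pKa: below pKa_n the protonated form dominates, above it the deprotonated form does. At pH = 6.4, the predominant species is H₂PO₄⁻.

H₂PO₄⁻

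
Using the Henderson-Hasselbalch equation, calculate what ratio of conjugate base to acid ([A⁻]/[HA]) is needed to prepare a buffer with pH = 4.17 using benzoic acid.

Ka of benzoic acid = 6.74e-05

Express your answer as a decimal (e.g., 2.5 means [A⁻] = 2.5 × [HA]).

pKa = -log(6.74e-05) = 4.1713. pH = pKa + log([A⁻]/[HA]), so log([A⁻]/[HA]) = pH − pKa = 4.17 − 4.1713 = -0.0013. [A⁻]/[HA] = 10^(-0.0013) = 0.997

[A⁻]/[HA] = 0.997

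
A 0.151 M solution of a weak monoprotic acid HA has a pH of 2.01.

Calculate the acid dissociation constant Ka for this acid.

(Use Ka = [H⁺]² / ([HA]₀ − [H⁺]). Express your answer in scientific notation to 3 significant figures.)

[H⁺] = 10^(−pH) = 10^(−2.01) = 9.772e-03 M. For HA ⇌ H⁺ + A⁻, Ka = [H⁺][A⁻]/[HA] = [H⁺]² / ([HA]₀ − [H⁺]) = (9.772e-03)² / (0.151 − 9.772e-03) = 6.76e-04.

K_a = 6.76e-04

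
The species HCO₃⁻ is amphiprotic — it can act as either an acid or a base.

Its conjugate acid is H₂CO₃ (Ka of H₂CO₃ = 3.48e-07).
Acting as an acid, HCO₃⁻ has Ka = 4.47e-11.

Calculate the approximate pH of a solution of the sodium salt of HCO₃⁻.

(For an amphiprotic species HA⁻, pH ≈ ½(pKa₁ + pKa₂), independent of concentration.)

pKa₁ = -log(3.48e-07) = 6.46; pKa₂ = -log(4.47e-11) = 10.35. For an amphiprotic species, pH ≈ ½(pKa₁ + pKa₂) = ½(6.46 + 10.35) = 8.40.

pH = 8.40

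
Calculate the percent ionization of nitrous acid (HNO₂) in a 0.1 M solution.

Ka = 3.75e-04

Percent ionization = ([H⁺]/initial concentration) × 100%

Using Ka equilibrium: x² + Ka×x - Ka×C = 0. Solving: [H⁺] = 5.9391e-03. Percent = (5.9391e-03/0.1) × 100

Percent ionization = 5.94%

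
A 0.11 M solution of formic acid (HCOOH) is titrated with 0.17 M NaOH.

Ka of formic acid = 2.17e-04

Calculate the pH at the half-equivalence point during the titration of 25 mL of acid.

At half-equivalence [HA] = [A⁻], so Henderson-Hasselbalch gives pH = pKa = -log(2.17e-04) = 3.66.

pH = pKa = 3.66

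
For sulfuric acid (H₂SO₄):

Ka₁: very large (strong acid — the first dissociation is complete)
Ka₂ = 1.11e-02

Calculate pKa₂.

pKa₂ = -log(Ka₂) = -log(1.11e-02) = 1.95.

pK_{a2} = 1.95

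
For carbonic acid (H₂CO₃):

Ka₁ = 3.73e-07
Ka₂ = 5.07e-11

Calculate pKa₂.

pKa₂ = -log(Ka₂) = -log(5.07e-11) = 10.29.

pK_{a2} = 10.29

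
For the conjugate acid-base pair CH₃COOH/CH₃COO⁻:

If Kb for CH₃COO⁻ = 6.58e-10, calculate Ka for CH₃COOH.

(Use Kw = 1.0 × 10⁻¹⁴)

For a conjugate pair Ka × Kb = Kw, so Ka = Kw/Kb = 1.0 × 10⁻¹⁴ / 6.58e-10 = 1.52e-05.

K_a = 1.52e-05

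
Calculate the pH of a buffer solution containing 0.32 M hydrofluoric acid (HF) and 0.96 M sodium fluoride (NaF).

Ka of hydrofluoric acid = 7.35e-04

pKa = -log(7.35e-04) = 3.13. pH = pKa + log([A⁻]/[HA]) = 3.13 + log(0.96/0.32)

pH = 3.61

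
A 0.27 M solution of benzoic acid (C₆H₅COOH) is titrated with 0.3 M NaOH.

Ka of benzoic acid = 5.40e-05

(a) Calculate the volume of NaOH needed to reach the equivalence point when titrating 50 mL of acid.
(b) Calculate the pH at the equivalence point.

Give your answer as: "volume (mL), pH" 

moles acid = 0.27 × 50/1000 = 0.0135 mol; V_base = moles/0.3 × 1000 = 45.0 mL. At equivalence only the conjugate base is present: [A⁻] = 0.0135/0.095 = 1.4211e-01 M. Kb = Kw/Ka = 1.85e-10; [OH⁻] = √(Kb × [A⁻]) = 5.1299e-06; pOH = 5.29; pH = 14 - pOH = 8.71.

V = 45.0 mL, pH = 8.71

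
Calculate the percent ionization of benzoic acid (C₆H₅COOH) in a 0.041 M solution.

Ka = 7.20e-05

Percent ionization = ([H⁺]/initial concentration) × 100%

Using Ka equilibrium: x² + Ka×x - Ka×C = 0. Solving: [H⁺] = 1.6825e-03. Percent = (1.6825e-03/0.041) × 100

Percent ionization = 4.1%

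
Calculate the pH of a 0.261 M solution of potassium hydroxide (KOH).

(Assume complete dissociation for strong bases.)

[OH⁻] = 0.261 M for strong base. pOH = -log[OH⁻] = 0.58, pH = 14 - pOH

pH = 13.42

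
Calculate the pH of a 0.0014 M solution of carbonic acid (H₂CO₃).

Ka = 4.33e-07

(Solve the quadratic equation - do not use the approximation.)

x² + Ka×x - Ka×C = 0. Using quadratic formula: [H⁺] = 2.4406e-05

pH = 4.61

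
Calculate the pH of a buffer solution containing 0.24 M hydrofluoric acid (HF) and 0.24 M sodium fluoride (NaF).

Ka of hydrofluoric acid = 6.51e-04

pKa = -log(6.51e-04) = 3.19. pH = pKa + log([A⁻]/[HA]) = 3.19 + log(0.24/0.24)

pH = 3.19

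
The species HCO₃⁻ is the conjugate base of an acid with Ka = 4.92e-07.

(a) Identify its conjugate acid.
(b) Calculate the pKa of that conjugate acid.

(a) The conjugate acid is formed by adding one H⁺ to HCO₃⁻, giving H₂CO₃. (b) pKa = -log(Ka) = -log(4.92e-07) = 6.31.

Conjugate acid: H₂CO₃; pK_a = 6.31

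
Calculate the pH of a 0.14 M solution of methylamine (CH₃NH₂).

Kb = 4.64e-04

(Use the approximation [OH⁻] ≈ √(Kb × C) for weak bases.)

[OH⁻] = √(Kb × C) = √(4.64e-04 × 0.14) = 8.0598e-03. pOH = 2.09, pH = 14 - pOH

pH = 11.91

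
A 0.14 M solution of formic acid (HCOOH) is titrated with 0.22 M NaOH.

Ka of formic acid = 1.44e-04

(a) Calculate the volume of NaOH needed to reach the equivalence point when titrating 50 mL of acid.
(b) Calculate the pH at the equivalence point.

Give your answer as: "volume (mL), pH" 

moles acid = 0.14 × 50/1000 = 0.007 mol; V_base = moles/0.22 × 1000 = 31.8 mL. At equivalence only the conjugate base is present: [A⁻] = 0.007/0.082 = 8.5556e-02 M. Kb = Kw/Ka = 6.94e-11; [OH⁻] = √(Kb × [A⁻]) = 2.4375e-06; pOH = 5.61; pH = 14 - pOH = 8.39.

V = 31.8 mL, pH = 8.39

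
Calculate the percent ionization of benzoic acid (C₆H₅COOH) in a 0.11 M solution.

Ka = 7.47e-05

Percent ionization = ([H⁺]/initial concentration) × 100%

Using Ka equilibrium: x² + Ka×x - Ka×C = 0. Solving: [H⁺] = 2.8294e-03. Percent = (2.8294e-03/0.11) × 100

Percent ionization = 2.57%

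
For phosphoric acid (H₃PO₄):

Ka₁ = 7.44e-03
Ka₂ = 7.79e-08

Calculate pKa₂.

pKa₂ = -log(Ka₂) = -log(7.79e-08) = 7.11.

pK_{a2} = 7.11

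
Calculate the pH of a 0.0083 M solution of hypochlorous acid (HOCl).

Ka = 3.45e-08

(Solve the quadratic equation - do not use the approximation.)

x² + Ka×x - Ka×C = 0. Using quadratic formula: [H⁺] = 1.6905e-05

pH = 4.77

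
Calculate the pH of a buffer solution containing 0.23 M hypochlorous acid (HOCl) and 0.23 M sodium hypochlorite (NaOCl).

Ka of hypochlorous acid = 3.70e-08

pKa = -log(3.70e-08) = 7.43. pH = pKa + log([A⁻]/[HA]) = 7.43 + log(0.23/0.23)

pH = 7.43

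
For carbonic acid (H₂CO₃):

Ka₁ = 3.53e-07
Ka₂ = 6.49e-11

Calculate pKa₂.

pKa₂ = -log(Ka₂) = -log(6.49e-11) = 10.19.

pK_{a2} = 10.19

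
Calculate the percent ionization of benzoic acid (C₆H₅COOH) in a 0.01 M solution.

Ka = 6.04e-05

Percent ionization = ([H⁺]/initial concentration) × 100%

Using Ka equilibrium: x² + Ka×x - Ka×C = 0. Solving: [H⁺] = 7.4756e-04. Percent = (7.4756e-04/0.01) × 100

Percent ionization = 7.48%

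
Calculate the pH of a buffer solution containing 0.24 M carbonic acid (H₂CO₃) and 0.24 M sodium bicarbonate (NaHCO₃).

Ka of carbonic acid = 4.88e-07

pKa = -log(4.88e-07) = 6.31. pH = pKa + log([A⁻]/[HA]) = 6.31 + log(0.24/0.24)

pH = 6.31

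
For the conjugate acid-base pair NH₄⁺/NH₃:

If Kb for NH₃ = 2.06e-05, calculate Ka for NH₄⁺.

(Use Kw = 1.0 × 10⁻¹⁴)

For a conjugate pair Ka × Kb = Kw, so Ka = Kw/Kb = 1.0 × 10⁻¹⁴ / 2.06e-05 = 4.85e-10.

K_a = 4.85e-10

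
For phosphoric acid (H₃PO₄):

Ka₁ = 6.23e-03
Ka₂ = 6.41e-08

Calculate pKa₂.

pKa₂ = -log(Ka₂) = -log(6.41e-08) = 7.19.

pK_{a2} = 7.19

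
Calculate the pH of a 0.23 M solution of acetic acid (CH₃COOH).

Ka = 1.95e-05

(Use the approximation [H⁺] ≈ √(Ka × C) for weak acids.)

[H⁺] = √(Ka × C) = √(1.95e-05 × 0.23) = 2.1178e-03. pH = -log(2.1178e-03)

pH = 2.67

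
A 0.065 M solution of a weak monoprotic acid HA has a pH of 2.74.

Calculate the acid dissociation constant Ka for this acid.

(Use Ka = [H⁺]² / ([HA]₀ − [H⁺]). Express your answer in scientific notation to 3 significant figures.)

[H⁺] = 10^(−pH) = 10^(−2.74) = 1.820e-03 M. For HA ⇌ H⁺ + A⁻, Ka = [H⁺][A⁻]/[HA] = [H⁺]² / ([HA]₀ − [H⁺]) = (1.820e-03)² / (0.065 − 1.820e-03) = 5.24e-05.

K_a = 5.24e-05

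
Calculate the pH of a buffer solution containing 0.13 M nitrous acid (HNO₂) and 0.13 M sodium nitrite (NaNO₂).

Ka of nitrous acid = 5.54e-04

pKa = -log(5.54e-04) = 3.26. pH = pKa + log([A⁻]/[HA]) = 3.26 + log(0.13/0.13)

pH = 3.26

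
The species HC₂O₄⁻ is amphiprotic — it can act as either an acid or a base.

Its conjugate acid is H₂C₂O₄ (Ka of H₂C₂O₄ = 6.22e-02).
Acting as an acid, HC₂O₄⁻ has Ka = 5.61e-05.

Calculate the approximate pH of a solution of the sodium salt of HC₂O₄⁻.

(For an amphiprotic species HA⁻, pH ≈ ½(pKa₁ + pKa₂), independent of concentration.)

pKa₁ = -log(6.22e-02) = 1.21; pKa₂ = -log(5.61e-05) = 4.25. For an amphiprotic species, pH ≈ ½(pKa₁ + pKa₂) = ½(1.21 + 4.25) = 2.73.

pH = 2.73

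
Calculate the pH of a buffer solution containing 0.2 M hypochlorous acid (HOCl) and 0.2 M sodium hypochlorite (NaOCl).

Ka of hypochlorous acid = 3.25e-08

pKa = -log(3.25e-08) = 7.49. pH = pKa + log([A⁻]/[HA]) = 7.49 + log(0.2/0.2)

pH = 7.49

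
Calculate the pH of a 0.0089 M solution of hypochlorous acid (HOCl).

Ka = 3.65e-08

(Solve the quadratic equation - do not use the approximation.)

x² + Ka×x - Ka×C = 0. Using quadratic formula: [H⁺] = 1.8005e-05

pH = 4.74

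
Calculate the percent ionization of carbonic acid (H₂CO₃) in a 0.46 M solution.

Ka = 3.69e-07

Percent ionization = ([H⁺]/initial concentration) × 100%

Using Ka equilibrium: x² + Ka×x - Ka×C = 0. Solving: [H⁺] = 4.1181e-04. Percent = (4.1181e-04/0.46) × 100

Percent ionization = 0.0895%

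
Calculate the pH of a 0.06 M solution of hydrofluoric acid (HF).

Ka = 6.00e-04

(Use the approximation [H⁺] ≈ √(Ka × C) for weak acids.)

[H⁺] = √(Ka × C) = √(6.00e-04 × 0.06) = 6.0000e-03. pH = -log(6.0000e-03)

pH = 2.22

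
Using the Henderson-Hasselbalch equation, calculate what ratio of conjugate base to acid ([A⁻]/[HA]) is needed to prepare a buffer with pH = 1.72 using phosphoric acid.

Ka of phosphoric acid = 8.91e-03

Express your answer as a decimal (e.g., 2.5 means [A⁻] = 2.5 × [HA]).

pKa = -log(8.91e-03) = 2.0501. pH = pKa + log([A⁻]/[HA]), so log([A⁻]/[HA]) = pH − pKa = 1.72 − 2.0501 = -0.3301. [A⁻]/[HA] = 10^(-0.3301) = 0.468

[A⁻]/[HA] = 0.468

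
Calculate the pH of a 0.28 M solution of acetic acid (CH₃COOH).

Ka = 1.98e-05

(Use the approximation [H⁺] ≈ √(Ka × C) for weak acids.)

[H⁺] = √(Ka × C) = √(1.98e-05 × 0.28) = 2.3546e-03. pH = -log(2.3546e-03)

pH = 2.63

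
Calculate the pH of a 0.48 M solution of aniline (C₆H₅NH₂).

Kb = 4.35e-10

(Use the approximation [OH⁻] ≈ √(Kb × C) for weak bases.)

[OH⁻] = √(Kb × C) = √(4.35e-10 × 0.48) = 1.4450e-05. pOH = 4.84, pH = 14 - pOH

pH = 9.16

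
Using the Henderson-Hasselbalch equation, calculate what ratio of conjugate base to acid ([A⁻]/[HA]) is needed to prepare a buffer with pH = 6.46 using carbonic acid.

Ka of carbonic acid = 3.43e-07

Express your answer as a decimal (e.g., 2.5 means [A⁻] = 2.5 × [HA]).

pKa = -log(3.43e-07) = 6.4647. pH = pKa + log([A⁻]/[HA]), so log([A⁻]/[HA]) = pH − pKa = 6.46 − 6.4647 = -0.0047. [A⁻]/[HA] = 10^(-0.0047) = 0.989

[A⁻]/[HA] = 0.989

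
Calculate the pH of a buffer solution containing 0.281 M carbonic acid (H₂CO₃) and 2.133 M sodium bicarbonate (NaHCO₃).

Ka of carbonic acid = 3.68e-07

pKa = -log(3.68e-07) = 6.43. pH = pKa + log([A⁻]/[HA]) = 6.43 + log(2.133/0.281)

pH = 7.31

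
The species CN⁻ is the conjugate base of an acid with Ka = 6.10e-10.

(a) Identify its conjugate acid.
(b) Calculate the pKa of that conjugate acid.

(a) The conjugate acid is formed by adding one H⁺ to CN⁻, giving HCN. (b) pKa = -log(Ka) = -log(6.10e-10) = 9.21.

Conjugate acid: HCN; pK_a = 9.21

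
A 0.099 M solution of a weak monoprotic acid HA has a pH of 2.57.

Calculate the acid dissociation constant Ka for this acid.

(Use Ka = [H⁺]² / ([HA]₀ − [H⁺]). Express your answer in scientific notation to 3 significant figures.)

[H⁺] = 10^(−pH) = 10^(−2.57) = 2.692e-03 M. For HA ⇌ H⁺ + A⁻, Ka = [H⁺][A⁻]/[HA] = [H⁺]² / ([HA]₀ − [H⁺]) = (2.692e-03)² / (0.099 − 2.692e-03) = 7.52e-05.

K_a = 7.52e-05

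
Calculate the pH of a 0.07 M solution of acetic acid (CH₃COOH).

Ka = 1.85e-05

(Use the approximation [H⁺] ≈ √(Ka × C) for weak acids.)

[H⁺] = √(Ka × C) = √(1.85e-05 × 0.07) = 1.1380e-03. pH = -log(1.1380e-03)

pH = 2.94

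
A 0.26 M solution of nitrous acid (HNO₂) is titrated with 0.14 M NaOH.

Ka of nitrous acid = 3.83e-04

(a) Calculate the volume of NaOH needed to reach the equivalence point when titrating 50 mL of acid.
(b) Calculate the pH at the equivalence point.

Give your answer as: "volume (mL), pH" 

moles acid = 0.26 × 50/1000 = 0.013 mol; V_base = moles/0.14 × 1000 = 92.9 mL. At equivalence only the conjugate base is present: [A⁻] = 0.013/0.143 = 9.1000e-02 M. Kb = Kw/Ka = 2.61e-11; [OH⁻] = √(Kb × [A⁻]) = 1.5414e-06; pOH = 5.81; pH = 14 - pOH = 8.19.

V = 92.9 mL, pH = 8.19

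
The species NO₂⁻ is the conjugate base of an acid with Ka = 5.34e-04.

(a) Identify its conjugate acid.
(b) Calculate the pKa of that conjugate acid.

(a) The conjugate acid is formed by adding one H⁺ to NO₂⁻, giving HNO₂. (b) pKa = -log(Ka) = -log(5.34e-04) = 3.27.

Conjugate acid: HNO₂; pK_a = 3.27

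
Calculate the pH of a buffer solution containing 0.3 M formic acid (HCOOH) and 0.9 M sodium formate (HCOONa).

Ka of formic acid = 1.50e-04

pKa = -log(1.50e-04) = 3.82. pH = pKa + log([A⁻]/[HA]) = 3.82 + log(0.9/0.3)

pH = 4.30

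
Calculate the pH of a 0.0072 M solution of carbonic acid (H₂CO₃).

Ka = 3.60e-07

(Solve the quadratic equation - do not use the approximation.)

x² + Ka×x - Ka×C = 0. Using quadratic formula: [H⁺] = 5.0732e-05

pH = 4.29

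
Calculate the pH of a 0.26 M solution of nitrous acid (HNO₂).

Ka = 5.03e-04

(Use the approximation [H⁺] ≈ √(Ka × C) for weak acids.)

[H⁺] = √(Ka × C) = √(5.03e-04 × 0.26) = 1.1436e-02. pH = -log(1.1436e-02)

pH = 1.94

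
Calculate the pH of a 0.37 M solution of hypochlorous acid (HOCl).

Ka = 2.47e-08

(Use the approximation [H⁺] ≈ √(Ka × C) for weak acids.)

[H⁺] = √(Ka × C) = √(2.47e-08 × 0.37) = 9.5598e-05. pH = -log(9.5598e-05)

pH = 4.02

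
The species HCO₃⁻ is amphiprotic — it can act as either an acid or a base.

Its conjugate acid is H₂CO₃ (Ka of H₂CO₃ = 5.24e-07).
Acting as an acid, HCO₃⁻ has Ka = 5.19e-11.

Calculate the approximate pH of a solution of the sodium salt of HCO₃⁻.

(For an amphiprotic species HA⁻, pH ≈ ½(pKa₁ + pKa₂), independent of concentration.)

pKa₁ = -log(5.24e-07) = 6.28; pKa₂ = -log(5.19e-11) = 10.28. For an amphiprotic species, pH ≈ ½(pKa₁ + pKa₂) = ½(6.28 + 10.28) = 8.28.

pH = 8.28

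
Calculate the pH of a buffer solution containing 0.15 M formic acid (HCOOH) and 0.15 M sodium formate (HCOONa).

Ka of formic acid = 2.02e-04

pKa = -log(2.02e-04) = 3.69. pH = pKa + log([A⁻]/[HA]) = 3.69 + log(0.15/0.15)

pH = 3.69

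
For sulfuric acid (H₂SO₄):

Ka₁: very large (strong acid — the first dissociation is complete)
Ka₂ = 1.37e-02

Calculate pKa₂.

pKa₂ = -log(Ka₂) = -log(1.37e-02) = 1.86.

pK_{a2} = 1.86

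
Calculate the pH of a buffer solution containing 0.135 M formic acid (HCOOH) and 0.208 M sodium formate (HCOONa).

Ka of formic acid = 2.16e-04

pKa = -log(2.16e-04) = 3.67. pH = pKa + log([A⁻]/[HA]) = 3.67 + log(0.208/0.135)

pH = 3.85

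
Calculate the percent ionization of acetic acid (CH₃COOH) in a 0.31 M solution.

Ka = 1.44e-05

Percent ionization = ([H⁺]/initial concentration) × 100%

Using Ka equilibrium: x² + Ka×x - Ka×C = 0. Solving: [H⁺] = 2.1056e-03. Percent = (2.1056e-03/0.31) × 100

Percent ionization = 0.679%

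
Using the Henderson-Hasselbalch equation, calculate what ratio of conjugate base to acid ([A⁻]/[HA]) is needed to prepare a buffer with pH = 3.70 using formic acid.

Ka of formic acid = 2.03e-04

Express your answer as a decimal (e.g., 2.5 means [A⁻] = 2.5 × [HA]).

pKa = -log(2.03e-04) = 3.6925. pH = pKa + log([A⁻]/[HA]), so log([A⁻]/[HA]) = pH − pKa = 3.70 − 3.6925 = 0.0075. [A⁻]/[HA] = 10^(0.0075) = 1.02

[A⁻]/[HA] = 1.02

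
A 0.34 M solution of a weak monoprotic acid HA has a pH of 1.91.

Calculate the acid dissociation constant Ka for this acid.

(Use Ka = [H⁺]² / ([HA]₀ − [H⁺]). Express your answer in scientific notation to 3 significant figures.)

[H⁺] = 10^(−pH) = 10^(−1.91) = 1.230e-02 M. For HA ⇌ H⁺ + A⁻, Ka = [H⁺][A⁻]/[HA] = [H⁺]² / ([HA]₀ − [H⁺]) = (1.230e-02)² / (0.34 − 1.230e-02) = 4.62e-04.

K_a = 4.62e-04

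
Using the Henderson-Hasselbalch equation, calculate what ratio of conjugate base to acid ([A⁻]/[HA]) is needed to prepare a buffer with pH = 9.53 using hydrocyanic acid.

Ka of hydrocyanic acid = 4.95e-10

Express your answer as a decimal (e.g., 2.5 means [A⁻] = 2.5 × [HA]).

pKa = -log(4.95e-10) = 9.3054. pH = pKa + log([A⁻]/[HA]), so log([A⁻]/[HA]) = pH − pKa = 9.53 − 9.3054 = 0.2246. [A⁻]/[HA] = 10^(0.2246) = 1.68

[A⁻]/[HA] = 1.68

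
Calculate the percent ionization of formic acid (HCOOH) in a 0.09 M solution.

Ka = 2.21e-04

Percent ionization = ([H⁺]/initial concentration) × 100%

Using Ka equilibrium: x² + Ka×x - Ka×C = 0. Solving: [H⁺] = 4.3507e-03. Percent = (4.3507e-03/0.09) × 100

Percent ionization = 4.83%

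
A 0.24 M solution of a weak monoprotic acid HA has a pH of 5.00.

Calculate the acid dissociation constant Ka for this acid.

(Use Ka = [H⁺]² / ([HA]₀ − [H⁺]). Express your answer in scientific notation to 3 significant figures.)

[H⁺] = 10^(−pH) = 10^(−5.00) = 1.000e-05 M. For HA ⇌ H⁺ + A⁻, Ka = [H⁺][A⁻]/[HA] = [H⁺]² / ([HA]₀ − [H⁺]) = (1.000e-05)² / (0.24 − 1.000e-05) = 4.17e-10.

K_a = 4.17e-10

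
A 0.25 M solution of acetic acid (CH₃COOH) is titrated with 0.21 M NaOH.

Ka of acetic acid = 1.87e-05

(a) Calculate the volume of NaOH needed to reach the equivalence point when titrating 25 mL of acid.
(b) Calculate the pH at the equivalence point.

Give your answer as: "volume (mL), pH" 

moles acid = 0.25 × 25/1000 = 0.00625 mol; V_base = moles/0.21 × 1000 = 29.8 mL. At equivalence only the conjugate base is present: [A⁻] = 0.00625/0.055 = 1.1413e-01 M. Kb = Kw/Ka = 5.35e-10; [OH⁻] = √(Kb × [A⁻]) = 7.8123e-06; pOH = 5.11; pH = 14 - pOH = 8.89.

V = 29.8 mL, pH = 8.89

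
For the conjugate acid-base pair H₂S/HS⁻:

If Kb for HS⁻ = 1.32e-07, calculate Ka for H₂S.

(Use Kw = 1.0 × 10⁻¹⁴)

For a conjugate pair Ka × Kb = Kw, so Ka = Kw/Kb = 1.0 × 10⁻¹⁴ / 1.32e-07 = 7.58e-08.

K_a = 7.58e-08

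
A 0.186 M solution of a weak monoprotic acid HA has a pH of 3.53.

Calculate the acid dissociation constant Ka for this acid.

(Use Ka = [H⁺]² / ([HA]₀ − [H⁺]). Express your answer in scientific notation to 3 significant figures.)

[H⁺] = 10^(−pH) = 10^(−3.53) = 2.951e-04 M. For HA ⇌ H⁺ + A⁻, Ka = [H⁺][A⁻]/[HA] = [H⁺]² / ([HA]₀ − [H⁺]) = (2.951e-04)² / (0.186 − 2.951e-04) = 4.69e-07.

K_a = 4.69e-07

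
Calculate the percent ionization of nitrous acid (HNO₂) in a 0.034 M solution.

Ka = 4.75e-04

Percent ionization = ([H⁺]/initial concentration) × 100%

Using Ka equilibrium: x² + Ka×x - Ka×C = 0. Solving: [H⁺] = 3.7882e-03. Percent = (3.7882e-03/0.034) × 100

Percent ionization = 11.1%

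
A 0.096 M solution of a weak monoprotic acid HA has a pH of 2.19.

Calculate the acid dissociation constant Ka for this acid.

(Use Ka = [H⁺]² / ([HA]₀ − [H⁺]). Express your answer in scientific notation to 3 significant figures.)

[H⁺] = 10^(−pH) = 10^(−2.19) = 6.457e-03 M. For HA ⇌ H⁺ + A⁻, Ka = [H⁺][A⁻]/[HA] = [H⁺]² / ([HA]₀ − [H⁺]) = (6.457e-03)² / (0.096 − 6.457e-03) = 4.66e-04.

K_a = 4.66e-04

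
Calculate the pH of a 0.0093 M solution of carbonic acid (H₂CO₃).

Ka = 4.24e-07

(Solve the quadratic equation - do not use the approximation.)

x² + Ka×x - Ka×C = 0. Using quadratic formula: [H⁺] = 6.2583e-05

pH = 4.20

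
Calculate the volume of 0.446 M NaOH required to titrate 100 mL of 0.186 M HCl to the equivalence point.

At equivalence: moles acid = moles base. moles HCl = 0.186 × 100/1000 = 0.0186 mol. V_base = moles / 0.446 × 1000 = 41.7 mL.

V_{base} = 41.7 mL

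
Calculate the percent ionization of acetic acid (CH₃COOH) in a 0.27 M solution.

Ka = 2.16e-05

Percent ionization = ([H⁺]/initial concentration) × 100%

Using Ka equilibrium: x² + Ka×x - Ka×C = 0. Solving: [H⁺] = 2.4042e-03. Percent = (2.4042e-03/0.27) × 100

Percent ionization = 0.89%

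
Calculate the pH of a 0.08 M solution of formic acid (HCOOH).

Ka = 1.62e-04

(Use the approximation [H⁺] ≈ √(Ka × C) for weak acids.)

[H⁺] = √(Ka × C) = √(1.62e-04 × 0.08) = 3.6000e-03. pH = -log(3.6000e-03)

pH = 2.44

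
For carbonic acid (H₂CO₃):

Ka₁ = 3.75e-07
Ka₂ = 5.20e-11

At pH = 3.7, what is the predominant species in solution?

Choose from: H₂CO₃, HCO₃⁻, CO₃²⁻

pKa₁ = 6.43, pKa₂ = 10.28. For a polyprotic acid the predominant species crosses at each pKa: below pKa_n the protonated form dominates, above it the deprotonated form does. At pH = 3.7, the predominant species is H₂CO₃.

H₂CO₃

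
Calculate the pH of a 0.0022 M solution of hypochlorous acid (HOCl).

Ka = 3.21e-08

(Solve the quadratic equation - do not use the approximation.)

x² + Ka×x - Ka×C = 0. Using quadratic formula: [H⁺] = 8.3875e-06

pH = 5.08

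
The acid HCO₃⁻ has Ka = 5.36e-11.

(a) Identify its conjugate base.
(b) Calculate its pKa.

(a) The conjugate base is formed by removing one H⁺ from HCO₃⁻, giving CO₃²⁻. (b) pKa = -log(Ka) = -log(5.36e-11) = 10.27.

Conjugate base: CO₃²⁻; pK_a = 10.27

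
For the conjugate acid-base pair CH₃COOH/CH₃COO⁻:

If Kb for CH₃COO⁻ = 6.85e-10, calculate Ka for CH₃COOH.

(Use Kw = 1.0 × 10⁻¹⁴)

For a conjugate pair Ka × Kb = Kw, so Ka = Kw/Kb = 1.0 × 10⁻¹⁴ / 6.85e-10 = 1.46e-05.

K_a = 1.46e-05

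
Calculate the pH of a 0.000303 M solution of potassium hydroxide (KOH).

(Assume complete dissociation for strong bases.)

[OH⁻] = 0.000303 M for strong base. pOH = -log[OH⁻] = 3.52, pH = 14 - pOH

pH = 10.48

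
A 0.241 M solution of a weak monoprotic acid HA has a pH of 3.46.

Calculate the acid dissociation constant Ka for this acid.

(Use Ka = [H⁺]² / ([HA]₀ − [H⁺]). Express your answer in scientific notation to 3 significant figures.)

[H⁺] = 10^(−pH) = 10^(−3.46) = 3.467e-04 M. For HA ⇌ H⁺ + A⁻, Ka = [H⁺][A⁻]/[HA] = [H⁺]² / ([HA]₀ − [H⁺]) = (3.467e-04)² / (0.241 − 3.467e-04) = 5.00e-07.

K_a = 5.00e-07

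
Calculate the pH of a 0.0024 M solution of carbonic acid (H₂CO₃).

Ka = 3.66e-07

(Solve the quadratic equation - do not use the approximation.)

x² + Ka×x - Ka×C = 0. Using quadratic formula: [H⁺] = 2.9455e-05

pH = 4.53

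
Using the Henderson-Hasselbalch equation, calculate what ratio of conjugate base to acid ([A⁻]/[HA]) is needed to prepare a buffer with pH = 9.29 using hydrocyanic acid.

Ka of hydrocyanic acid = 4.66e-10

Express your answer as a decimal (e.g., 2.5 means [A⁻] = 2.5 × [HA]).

pKa = -log(4.66e-10) = 9.3316. pH = pKa + log([A⁻]/[HA]), so log([A⁻]/[HA]) = pH − pKa = 9.29 − 9.3316 = -0.0416. [A⁻]/[HA] = 10^(-0.0416) = 0.909

[A⁻]/[HA] = 0.909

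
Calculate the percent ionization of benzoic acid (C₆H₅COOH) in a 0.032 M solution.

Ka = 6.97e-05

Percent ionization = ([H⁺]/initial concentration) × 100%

Using Ka equilibrium: x² + Ka×x - Ka×C = 0. Solving: [H⁺] = 1.4590e-03. Percent = (1.4590e-03/0.032) × 100

Percent ionization = 4.56%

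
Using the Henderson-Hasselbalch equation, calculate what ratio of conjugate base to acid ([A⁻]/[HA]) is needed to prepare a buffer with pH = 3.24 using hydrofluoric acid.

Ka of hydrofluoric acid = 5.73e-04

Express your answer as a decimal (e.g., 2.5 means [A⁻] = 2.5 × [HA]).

pKa = -log(5.73e-04) = 3.2418. pH = pKa + log([A⁻]/[HA]), so log([A⁻]/[HA]) = pH − pKa = 3.24 − 3.2418 = -0.0018. [A⁻]/[HA] = 10^(-0.0018) = 0.996

[A⁻]/[HA] = 0.996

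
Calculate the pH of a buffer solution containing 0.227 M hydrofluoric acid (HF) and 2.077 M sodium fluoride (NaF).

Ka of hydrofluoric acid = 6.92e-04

pKa = -log(6.92e-04) = 3.16. pH = pKa + log([A⁻]/[HA]) = 3.16 + log(2.077/0.227)

pH = 4.12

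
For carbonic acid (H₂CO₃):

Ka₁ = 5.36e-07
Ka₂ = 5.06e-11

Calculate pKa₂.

pKa₂ = -log(Ka₂) = -log(5.06e-11) = 10.30.

pK_{a2} = 10.30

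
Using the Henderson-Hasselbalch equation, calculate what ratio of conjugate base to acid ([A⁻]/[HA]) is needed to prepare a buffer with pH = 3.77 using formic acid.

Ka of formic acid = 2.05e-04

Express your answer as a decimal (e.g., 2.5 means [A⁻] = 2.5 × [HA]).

pKa = -log(2.05e-04) = 3.6882. pH = pKa + log([A⁻]/[HA]), so log([A⁻]/[HA]) = pH − pKa = 3.77 − 3.6882 = 0.0818. [A⁻]/[HA] = 10^(0.0818) = 1.21

[A⁻]/[HA] = 1.21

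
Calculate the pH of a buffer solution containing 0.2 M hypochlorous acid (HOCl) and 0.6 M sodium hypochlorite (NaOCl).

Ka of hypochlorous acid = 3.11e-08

pKa = -log(3.11e-08) = 7.51. pH = pKa + log([A⁻]/[HA]) = 7.51 + log(0.6/0.2)

pH = 7.98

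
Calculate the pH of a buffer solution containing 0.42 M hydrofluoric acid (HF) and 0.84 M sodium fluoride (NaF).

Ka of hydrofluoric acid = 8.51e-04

pKa = -log(8.51e-04) = 3.07. pH = pKa + log([A⁻]/[HA]) = 3.07 + log(0.84/0.42)

pH = 3.37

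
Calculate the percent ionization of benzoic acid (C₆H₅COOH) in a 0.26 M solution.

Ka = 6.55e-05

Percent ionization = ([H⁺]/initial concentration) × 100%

Using Ka equilibrium: x² + Ka×x - Ka×C = 0. Solving: [H⁺] = 4.0941e-03. Percent = (4.0941e-03/0.26) × 100

Percent ionization = 1.57%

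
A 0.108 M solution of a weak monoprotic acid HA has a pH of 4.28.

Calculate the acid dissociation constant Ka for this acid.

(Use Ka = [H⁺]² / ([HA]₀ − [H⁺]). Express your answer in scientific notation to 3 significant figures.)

[H⁺] = 10^(−pH) = 10^(−4.28) = 5.248e-05 M. For HA ⇌ H⁺ + A⁻, Ka = [H⁺][A⁻]/[HA] = [H⁺]² / ([HA]₀ − [H⁺]) = (5.248e-05)² / (0.108 − 5.248e-05) = 2.55e-08.

K_a = 2.55e-08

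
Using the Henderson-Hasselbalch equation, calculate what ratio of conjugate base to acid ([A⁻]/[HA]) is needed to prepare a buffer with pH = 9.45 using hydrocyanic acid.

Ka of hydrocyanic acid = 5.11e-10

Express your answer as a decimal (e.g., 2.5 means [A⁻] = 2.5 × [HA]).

pKa = -log(5.11e-10) = 9.2916. pH = pKa + log([A⁻]/[HA]), so log([A⁻]/[HA]) = pH − pKa = 9.45 − 9.2916 = 0.1584. [A⁻]/[HA] = 10^(0.1584) = 1.44

[A⁻]/[HA] = 1.44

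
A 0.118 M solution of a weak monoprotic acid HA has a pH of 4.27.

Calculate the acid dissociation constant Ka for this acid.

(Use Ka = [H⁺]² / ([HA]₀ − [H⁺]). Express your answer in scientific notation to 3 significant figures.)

[H⁺] = 10^(−pH) = 10^(−4.27) = 5.370e-05 M. For HA ⇌ H⁺ + A⁻, Ka = [H⁺][A⁻]/[HA] = [H⁺]² / ([HA]₀ − [H⁺]) = (5.370e-05)² / (0.118 − 5.370e-05) = 2.45e-08.

K_a = 2.45e-08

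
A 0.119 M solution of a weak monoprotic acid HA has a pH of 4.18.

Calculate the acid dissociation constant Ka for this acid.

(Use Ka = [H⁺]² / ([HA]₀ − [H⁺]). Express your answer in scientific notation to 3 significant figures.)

[H⁺] = 10^(−pH) = 10^(−4.18) = 6.607e-05 M. For HA ⇌ H⁺ + A⁻, Ka = [H⁺][A⁻]/[HA] = [H⁺]² / ([HA]₀ − [H⁺]) = (6.607e-05)² / (0.119 − 6.607e-05) = 3.67e-08.

K_a = 3.67e-08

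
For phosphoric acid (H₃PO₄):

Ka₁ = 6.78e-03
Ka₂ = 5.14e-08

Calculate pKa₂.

pKa₂ = -log(Ka₂) = -log(5.14e-08) = 7.29.

pK_{a2} = 7.29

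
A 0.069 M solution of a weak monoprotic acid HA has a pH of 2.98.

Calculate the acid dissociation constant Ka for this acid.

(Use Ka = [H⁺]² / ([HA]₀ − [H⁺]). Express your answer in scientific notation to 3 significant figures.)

[H⁺] = 10^(−pH) = 10^(−2.98) = 1.047e-03 M. For HA ⇌ H⁺ + A⁻, Ka = [H⁺][A⁻]/[HA] = [H⁺]² / ([HA]₀ − [H⁺]) = (1.047e-03)² / (0.069 − 1.047e-03) = 1.61e-05.

K_a = 1.61e-05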